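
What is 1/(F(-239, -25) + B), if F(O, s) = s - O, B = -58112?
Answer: -1/57898 ≈ -1.7272e-5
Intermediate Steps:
1/(F(-239, -25) + B) = 1/((-25 - 1*(-239)) - 58112) = 1/((-25 + 239) - 58112) = 1/(214 - 58112) = 1/(-57898) = -1/57898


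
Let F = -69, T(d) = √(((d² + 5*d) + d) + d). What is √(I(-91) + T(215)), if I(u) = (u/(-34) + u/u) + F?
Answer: √(-75514 + 1156*√47730)/34 ≈ 12.375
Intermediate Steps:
T(d) = √(d² + 7*d) (T(d) = √((d² + 6*d) + d) = √(d² + 7*d))
I(u) = -68 - u/34 (I(u) = (u/(-34) + u/u) - 69 = (u*(-1/34) + 1) - 69 = (-u/34 + 1) - 69 = (1 - u/34) - 69 = -68 - u/34)
√(I(-91) + T(215)) = √((-68 - 1/34*(-91)) + √(215*(7 + 215))) = √((-68 + 91/34) + √(215*222)) = √(-2221/34 + √47730)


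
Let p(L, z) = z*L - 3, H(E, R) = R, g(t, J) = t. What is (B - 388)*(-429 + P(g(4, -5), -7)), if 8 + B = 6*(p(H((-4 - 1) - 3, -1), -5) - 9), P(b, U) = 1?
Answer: 187464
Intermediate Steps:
p(L, z) = -3 + L*z (p(L, z) = L*z - 3 = -3 + L*z)
B = -50 (B = -8 + 6*((-3 - 1*(-5)) - 9) = -8 + 6*((-3 + 5) - 9) = -8 + 6*(2 - 9) = -8 + 6*(-7) = -8 - 42 = -50)
(B - 388)*(-429 + P(g(4, -5), -7)) = (-50 - 388)*(-429 + 1) = -438*(-428) = 187464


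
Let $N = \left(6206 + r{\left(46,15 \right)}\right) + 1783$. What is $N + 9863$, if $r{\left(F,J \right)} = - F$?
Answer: $17806$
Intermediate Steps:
$N = 7943$ ($N = \left(6206 - 46\right) + 1783 = 6160 + 1783 = 7943$)
$N + 9863 = 7943 + 9863 = 17806$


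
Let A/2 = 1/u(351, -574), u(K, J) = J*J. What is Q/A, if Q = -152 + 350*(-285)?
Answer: -16457655676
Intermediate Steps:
u(K, J) = J²
Q = -99902 (Q = -152 - 99750 = -99902)
A = 1/164738 (A = 2/((-574)²) = 2/329476 = 2*(1/329476) = 1/164738 ≈ 6.0702e-6)
Q/A = -99902/1/164738 = -99902*164738 = -16457655676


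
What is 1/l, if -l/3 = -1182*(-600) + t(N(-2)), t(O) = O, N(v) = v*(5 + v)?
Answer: -1/2127582 ≈ -4.7002e-7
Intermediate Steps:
l = -2127582 (l = -3*(-1182*(-600) - 2*(5 - 2)) = -3*(709200 - 2*3) = -3*(709200 - 6) = -3*709194 = -2127582)
1/l = 1/(-2127582) = -1/2127582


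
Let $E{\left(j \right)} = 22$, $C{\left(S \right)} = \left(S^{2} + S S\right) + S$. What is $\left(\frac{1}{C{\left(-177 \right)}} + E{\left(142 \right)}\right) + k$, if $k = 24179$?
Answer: $\frac{1512102682}{62481} \approx 24201.0$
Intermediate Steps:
$C{\left(S \right)} = S + 2 S^{2}$ ($C{\left(S \right)} = \left(S^{2} + S^{2}\right) + S = 2 S^{2} + S = S + 2 S^{2}$)
$\left(\frac{1}{C{\left(-177 \right)}} + E{\left(142 \right)}\right) + k = \left(\frac{1}{\left(-177\right) \left(1 + 2 \left(-177\right)\right)} + 22\right) + 24179 = \left(\frac{1}{\left(-177\right) \left(1 - 354\right)} + 22\right) + 24179 = \left(\frac{1}{\left(-177\right) \left(-353\right)} + 22\right) + 24179 = \left(\frac{1}{62481} + 22\right) + 24179 = \frac{1374583}{62481} + 24179 = \frac{1512102682}{62481}$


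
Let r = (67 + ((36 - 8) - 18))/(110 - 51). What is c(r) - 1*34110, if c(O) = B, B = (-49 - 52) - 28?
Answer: -34239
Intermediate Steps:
r = 77/59 (r = (67 + (28 - 18))/59 = (67 + 10)*(1/59) = 77*(1/59) = 77/59 ≈ 1.3051)
B = -129 (B = -101 - 28 = -129)
c(O) = -129
c(r) - 1*34110 = -129 - 1*34110 = -129 - 34110 = -34239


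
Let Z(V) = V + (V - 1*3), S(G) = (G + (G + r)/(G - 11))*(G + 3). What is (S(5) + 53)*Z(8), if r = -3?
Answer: 3523/3 ≈ 1174.3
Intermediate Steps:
S(G) = (3 + G)*(G + (-3 + G)/(-11 + G)) (S(G) = (G + (G - 3)/(G - 11))*(G + 3) = (G + (-3 + G)/(-11 + G))*(3 + G) = (3 + G)*(G + (-3 + G)/(-11 + G)))
Z(V) = -3 + 2*V (Z(V) = V + (V - 3) = V + (-3 + V) = -3 + 2*V)
(S(5) + 53)*Z(8) = ((-9 + 5**3 - 33*5 - 7*5**2)/(-11 + 5) + 53)*(-3 + 2*8) = ((-9 + 125 - 165 - 7*25)/(-6) + 53)*(-3 + 16) = (-(-9 + 125 - 165 - 175)/6 + 53)*13 = (-1/6*(-224) + 53)*13 = (112/3 + 53)*13 = (271/3)*13 = 3523/3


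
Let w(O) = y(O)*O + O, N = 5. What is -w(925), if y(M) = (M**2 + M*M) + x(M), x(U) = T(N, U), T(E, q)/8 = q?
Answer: -1589752175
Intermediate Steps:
T(E, q) = 8*q
x(U) = 8*U
y(M) = 2*M**2 + 8*M (y(M) = (M**2 + M*M) + 8*M = (M**2 + M**2) + 8*M = 2*M**2 + 8*M)
w(O) = O + 2*O**2*(4 + O) (w(O) = (2*O*(4 + O))*O + O = 2*O**2*(4 + O) + O = O + 2*O**2*(4 + O))
-w(925) = -925*(1 + 2*925**2 + 8*925) = -925*(1 + 2*855625 + 7400) = -925*(1 + 1711250 + 7400) = -925*1718651 = -1*1589752175 = -1589752175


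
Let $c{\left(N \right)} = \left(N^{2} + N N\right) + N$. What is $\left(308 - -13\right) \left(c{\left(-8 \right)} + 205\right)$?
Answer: $104325$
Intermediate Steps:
$c{\left(N \right)} = N + 2 N^{2}$ ($c{\left(N \right)} = \left(N^{2} + N^{2}\right) + N = 2 N^{2} + N = N + 2 N^{2}$)
$\left(308 - -13\right) \left(c{\left(-8 \right)} + 205\right) = \left(308 - -13\right) \left(- 8 \left(1 + 2 \left(-8\right)\right) + 205\right) = \left(308 + \left(30 - 17\right)\right) \left(- 8 \left(1 - 16\right) + 205\right) = \left(308 + \left(30 - 17\right)\right) \left(\left(-8\right) \left(-15\right) + 205\right) = \left(308 + 13\right) \left(120 + 205\right) = 321 \cdot 325 = 104325$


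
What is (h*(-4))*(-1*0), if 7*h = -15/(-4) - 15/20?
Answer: 0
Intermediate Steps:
h = 3/7 (h = (-15/(-4) - 15/20)/7 = (-15*(-¼) - 15*1/20)/7 = (15/4 - ¾)/7 = (⅐)*3 = 3/7 ≈ 0.42857)
(h*(-4))*(-1*0) = ((3/7)*(-4))*(-1*0) = -12/7*0 = 0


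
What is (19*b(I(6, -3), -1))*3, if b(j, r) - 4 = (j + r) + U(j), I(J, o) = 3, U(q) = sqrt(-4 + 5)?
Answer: 399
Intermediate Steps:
U(q) = 1 (U(q) = sqrt(1) = 1)
b(j, r) = 5 + j + r (b(j, r) = 4 + ((j + r) + 1) = 4 + (1 + j + r) = 5 + j + r)
(19*b(I(6, -3), -1))*3 = (19*(5 + 3 - 1))*3 = (19*7)*3 = 133*3 = 399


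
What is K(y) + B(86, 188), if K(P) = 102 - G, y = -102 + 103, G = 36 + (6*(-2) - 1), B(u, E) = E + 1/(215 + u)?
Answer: 80368/301 ≈ 267.00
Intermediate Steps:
G = 23 (G = 36 + (-12 - 1) = 36 - 13 = 23)
y = 1
K(P) = 79 (K(P) = 102 - 1*23 = 102 - 23 = 79)
K(y) + B(86, 188) = 79 + (1 + 215*188 + 188*86)/(215 + 86) = 79 + (1 + 40420 + 16168)/301 = 79 + (1/301)*56589 = 79 + 56589/301 = 80368/301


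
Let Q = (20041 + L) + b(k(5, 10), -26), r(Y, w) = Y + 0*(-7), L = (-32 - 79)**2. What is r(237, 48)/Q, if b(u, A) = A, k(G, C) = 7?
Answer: 237/32336 ≈ 0.0073293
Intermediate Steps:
L = 12321 (L = (-111)**2 = 12321)
r(Y, w) = Y (r(Y, w) = Y + 0 = Y)
Q = 32336 (Q = (20041 + 12321) - 26 = 32362 - 26 = 32336)
r(237, 48)/Q = 237/32336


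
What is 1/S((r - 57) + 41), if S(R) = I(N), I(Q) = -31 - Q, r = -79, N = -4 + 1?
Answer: -1/28 ≈ -0.035714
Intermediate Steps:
N = -3
S(R) = -28 (S(R) = -31 - 1*(-3) = -31 + 3 = -28)
1/S((r - 57) + 41) = 1/(-28) = -1/28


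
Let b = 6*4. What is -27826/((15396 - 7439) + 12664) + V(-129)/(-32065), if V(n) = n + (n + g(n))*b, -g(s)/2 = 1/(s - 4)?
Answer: -109824139153/87941244545 ≈ -1.2488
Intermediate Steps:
g(s) = -2/(-4 + s) (g(s) = -2/(s - 4) = -2/(-4 + s))
b = 24
V(n) = -48/(-4 + n) + 25*n (V(n) = n + (n - 2/(-4 + n))*24 = n + (-48/(-4 + n) + 24*n) = -48/(-4 + n) + 25*n)
-27826/((15396 - 7439) + 12664) + V(-129)/(-32065) = -27826/((15396 - 7439) + 12664) + ((-48 + 25*(-129)*(-4 - 129))/(-4 - 129))/(-32065) = -27826/(7957 + 12664) + ((-48 + 25*(-129)*(-133))/(-133))*(-1/32065) = -27826/20621 - (-48 + 428925)/133*(-1/32065) = -27826*1/20621 - 1/133*428877*(-1/32065) = -27826/20621 - 428877/133*(-1/32065) = -27826/20621 + 428877/4264645 = -109824139153/87941244545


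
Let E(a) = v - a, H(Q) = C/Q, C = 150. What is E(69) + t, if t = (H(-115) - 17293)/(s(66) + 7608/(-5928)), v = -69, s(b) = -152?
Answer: -21921871/870803 ≈ -25.174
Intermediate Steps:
H(Q) = 150/Q
E(a) = -69 - a
t = 98248943/870803 (t = (150/(-115) - 17293)/(-152 + 7608/(-5928)) = (150*(-1/115) - 17293)/(-152 + 7608*(-1/5928)) = (-30/23 - 17293)/(-152 - 317/247) = -397769/(23*(-37861/247)) = -397769/23*(-247/37861) = 98248943/870803 ≈ 112.83)
E(69) + t = (-69 - 1*69) + 98248943/870803 = (-69 - 69) + 98248943/870803 = -138 + 98248943/870803 = -21921871/870803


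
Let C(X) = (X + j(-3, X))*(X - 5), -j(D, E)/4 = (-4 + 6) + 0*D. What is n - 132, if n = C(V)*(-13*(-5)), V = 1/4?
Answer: 36173/16 ≈ 2260.8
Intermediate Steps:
V = ¼ ≈ 0.25000
j(D, E) = -8 (j(D, E) = -4*((-4 + 6) + 0*D) = -4*(2 + 0) = -4*2 = -8)
C(X) = (-8 + X)*(-5 + X) (C(X) = (X - 8)*(X - 5) = (-8 + X)*(-5 + X))
n = 38285/16 (n = (40 + (¼)² - 13*¼)*(-13*(-5)) = (40 + 1/16 - 13/4)*65 = (589/16)*65 = 38285/16 ≈ 2392.8)
n - 132 = 38285/16 - 132 = 36173/16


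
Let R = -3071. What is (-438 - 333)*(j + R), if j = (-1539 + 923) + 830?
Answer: 2202747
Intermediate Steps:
j = 214 (j = -616 + 830 = 214)
(-438 - 333)*(j + R) = (-438 - 333)*(214 - 3071) = -771*(-2857) = 2202747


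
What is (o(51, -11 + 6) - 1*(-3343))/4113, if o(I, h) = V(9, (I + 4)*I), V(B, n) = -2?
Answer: 3341/4113 ≈ 0.81230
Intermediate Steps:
o(I, h) = -2
(o(51, -11 + 6) - 1*(-3343))/4113 = (-2 - 1*(-3343))/4113 = (-2 + 3343)*(1/4113) = 3341*(1/4113) = 3341/4113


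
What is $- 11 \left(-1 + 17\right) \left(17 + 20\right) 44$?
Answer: $-286528$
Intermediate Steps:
$- 11 \left(-1 + 17\right) \left(17 + 20\right) 44 = - 11 \cdot 16 \cdot 37 \cdot 44 = \left(-11\right) 592 \cdot 44 = \left(-6512\right) 44 = -286528$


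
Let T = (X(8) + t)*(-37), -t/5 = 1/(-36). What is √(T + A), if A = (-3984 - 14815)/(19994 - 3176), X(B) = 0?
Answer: I*√1769671247/16818 ≈ 2.5013*I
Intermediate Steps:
t = 5/36 (t = -5/(-36) = -5*(-1/36) = 5/36 ≈ 0.13889)
T = -185/36 (T = (0 + 5/36)*(-37) = (5/36)*(-37) = -185/36 ≈ -5.1389)
A = -18799/16818 ≈ -1.1178
√(T + A) = √(-185/36 - 18799/16818) = √(-631349/100908) = I*√1769671247/16818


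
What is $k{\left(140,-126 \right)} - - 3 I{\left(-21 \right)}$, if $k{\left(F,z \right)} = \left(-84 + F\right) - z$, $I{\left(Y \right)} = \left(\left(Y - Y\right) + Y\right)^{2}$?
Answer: $1505$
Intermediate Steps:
$I{\left(Y \right)} = Y^{2}$ ($I{\left(Y \right)} = \left(0 + Y\right)^{2} = Y^{2}$)
$k{\left(F,z \right)} = -84 + F - z$
$k{\left(140,-126 \right)} - - 3 I{\left(-21 \right)} = \left(-84 + 140 - -126\right) - - 3 \left(-21\right)^{2} = \left(-84 + 140 + 126\right) - \left(-3\right) 441 = 182 - -1323 = 182 + 1323 = 1505$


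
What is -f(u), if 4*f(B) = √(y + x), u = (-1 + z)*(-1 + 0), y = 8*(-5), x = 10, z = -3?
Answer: -I*√30/4 ≈ -1.3693*I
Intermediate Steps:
y = -40
u = 4 (u = (-1 - 3)*(-1 + 0) = -4*(-1) = 4)
f(B) = I*√30/4 (f(B) = √(-40 + 10)/4 = √(-30)/4 = (I*√30)/4 = I*√30/4)
-f(u) = -I*√30/4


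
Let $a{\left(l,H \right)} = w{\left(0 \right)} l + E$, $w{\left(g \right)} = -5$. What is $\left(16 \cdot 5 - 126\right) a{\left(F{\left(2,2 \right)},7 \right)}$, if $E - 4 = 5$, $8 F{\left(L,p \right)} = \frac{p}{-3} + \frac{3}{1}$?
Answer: $- \frac{4163}{12} \approx -346.92$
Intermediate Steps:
$F{\left(L,p \right)} = \frac{3}{8} - \frac{p}{24}$ ($F{\left(L,p \right)} = \frac{\frac{p}{-3} + \frac{3}{1}}{8} = \frac{p \left(- \frac{1}{3}\right) + 3 \cdot 1}{8} = \frac{- \frac{p}{3} + 3}{8} = \frac{3 - \frac{p}{3}}{8} = \frac{3}{8} - \frac{p}{24}$)
$E = 9$ ($E = 4 + 5 = 9$)
$a{\left(l,H \right)} = 9 - 5 l$ ($a{\left(l,H \right)} = - 5 l + 9 = 9 - 5 l$)
$\left(16 \cdot 5 - 126\right) a{\left(F{\left(2,2 \right)},7 \right)} = \left(16 \cdot 5 - 126\right) \left(9 - 5 \left(\frac{3}{8} - \frac{1}{12}\right)\right) = \left(80 - 126\right) \left(9 - 5 \left(\frac{3}{8} - \frac{1}{12}\right)\right) = - 46 \left(9 - \frac{35}{24}\right) = \left(-46\right) \frac{181}{24} = - \frac{4163}{12}$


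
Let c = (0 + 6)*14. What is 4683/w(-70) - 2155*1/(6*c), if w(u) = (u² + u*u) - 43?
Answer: -18666103/4917528 ≈ -3.7958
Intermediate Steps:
c = 84 (c = 6*14 = 84)
w(u) = -43 + 2*u² (w(u) = (u² + u²) - 43 = 2*u² - 43 = -43 + 2*u²)
4683/w(-70) - 2155*1/(6*c) = 4683/(-43 + 2*(-70)²) - 2155/(84*6) = 4683/(-43 + 2*4900) - 2155/504 = 4683/(-43 + 9800) - 2155*1/504 = 4683/9757 - 2155/504 = -18666103/4917528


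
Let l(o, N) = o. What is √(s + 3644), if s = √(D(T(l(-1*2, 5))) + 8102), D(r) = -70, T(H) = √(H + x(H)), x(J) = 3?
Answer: 2*√(911 + √502) ≈ 61.103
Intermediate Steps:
T(H) = √(3 + H) (T(H) = √(H + 3) = √(3 + H))
s = 4*√502 (s = √(-70 + 8102) = √8032 = 4*√502 ≈ 89.621)
√(s + 3644) = √(4*√502 + 3644) = √(3644 + 4*√502)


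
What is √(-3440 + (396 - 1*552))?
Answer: 2*I*√899 ≈ 59.967*I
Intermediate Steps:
√(-3440 + (396 - 1*552)) = √(-3440 + (396 - 552)) = √(-3440 - 156) = √(-3596) = 2*I*√899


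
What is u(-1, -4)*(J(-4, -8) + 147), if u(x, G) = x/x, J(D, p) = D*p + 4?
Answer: 183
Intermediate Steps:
J(D, p) = 4 + D*p
u(x, G) = 1
u(-1, -4)*(J(-4, -8) + 147) = 1*((4 - 4*(-8)) + 147) = 1*((4 + 32) + 147) = 1*(36 + 147) = 1*183 = 183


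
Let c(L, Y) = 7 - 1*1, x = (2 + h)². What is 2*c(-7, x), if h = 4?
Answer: 12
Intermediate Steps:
x = 36 (x = (2 + 4)² = 6² = 36)
c(L, Y) = 6 (c(L, Y) = 7 - 1 = 6)
2*c(-7, x) = 2*6 = 12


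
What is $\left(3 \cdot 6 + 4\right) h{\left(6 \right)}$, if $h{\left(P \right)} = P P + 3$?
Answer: $858$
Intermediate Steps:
$h{\left(P \right)} = 3 + P^{2}$ ($h{\left(P \right)} = P^{2} + 3 = 3 + P^{2}$)
$\left(3 \cdot 6 + 4\right) h{\left(6 \right)} = \left(3 \cdot 6 + 4\right) \left(3 + 6^{2}\right) = \left(18 + 4\right) \left(3 + 36\right) = 22 \cdot 39 = 858$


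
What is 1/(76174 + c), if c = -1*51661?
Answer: 1/24513 ≈ 4.0795e-5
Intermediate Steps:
c = -51661
1/(76174 + c) = 1/(76174 - 51661) = 1/24513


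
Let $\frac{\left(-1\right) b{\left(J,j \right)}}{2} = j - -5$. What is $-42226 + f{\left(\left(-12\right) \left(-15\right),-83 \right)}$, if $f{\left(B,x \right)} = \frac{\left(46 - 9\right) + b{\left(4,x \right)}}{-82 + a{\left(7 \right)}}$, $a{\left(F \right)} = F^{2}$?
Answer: $- \frac{1393651}{33} \approx -42232.0$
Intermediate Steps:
$b{\left(J,j \right)} = -10 - 2 j$ ($b{\left(J,j \right)} = - 2 \left(j - -5\right) = - 2 \left(j + 5\right) = - 2 \left(5 + j\right) = -10 - 2 j$)
$f{\left(B,x \right)} = - \frac{9}{11} + \frac{2 x}{33}$ ($f{\left(B,x \right)} = \frac{\left(46 - 9\right) - \left(10 + 2 x\right)}{-82 + 7^{2}} = \frac{\left(46 - 9\right) - \left(10 + 2 x\right)}{-82 + 49} = \frac{37 - \left(10 + 2 x\right)}{-33} = \left(27 - 2 x\right) \left(- \frac{1}{33}\right) = - \frac{9}{11} + \frac{2 x}{33}$)
$-42226 + f{\left(\left(-12\right) \left(-15\right),-83 \right)} = -42226 + \left(- \frac{9}{11} + \frac{2}{33} \left(-83\right)\right) = -42226 - \frac{193}{33} = - \frac{1393651}{33}$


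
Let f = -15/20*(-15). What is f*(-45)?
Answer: -2025/4 ≈ -506.25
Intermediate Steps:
f = 45/4 (f = -15*1/20*(-15) = -3/4*(-15) = 45/4 ≈ 11.250)
f*(-45) = (45/4)*(-45) = -2025/4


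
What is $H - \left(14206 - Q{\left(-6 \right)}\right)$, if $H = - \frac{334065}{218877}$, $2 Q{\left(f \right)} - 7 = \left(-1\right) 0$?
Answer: $- \frac{2072623105}{145918} \approx -14204.0$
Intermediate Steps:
$Q{\left(f \right)} = \frac{7}{2}$ ($Q{\left(f \right)} = \frac{7}{2} + \frac{\left(-1\right) 0}{2} = \frac{7}{2} + \frac{1}{2} \cdot 0 = \frac{7}{2} + 0 = \frac{7}{2}$)
$H = - \frac{111355}{72959}$ ($H = \left(-334065\right) \frac{1}{218877} = - \frac{111355}{72959} \approx -1.5263$)
$H - \left(14206 - Q{\left(-6 \right)}\right) = - \frac{111355}{72959} + \left(\left(-331\right) 43 + \left(\left(49 + \frac{7}{2}\right) - 22\right)\right) = - \frac{111355}{72959} + \left(-14233 + \left(\frac{105}{2} - 22\right)\right) = - \frac{111355}{72959} + \left(-14233 + \frac{61}{2}\right) = - \frac{111355}{72959} - \frac{28405}{2} = - \frac{2072623105}{145918}$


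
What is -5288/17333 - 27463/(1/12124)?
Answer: -5771220159484/17333 ≈ -3.3296e+8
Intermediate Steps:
-5288/17333 - 27463/(1/12124) = -5288*1/17333 - 27463/1/12124 = -5288/17333 - 27463*12124 = -5288/17333 - 332961412 = -5771220159484/17333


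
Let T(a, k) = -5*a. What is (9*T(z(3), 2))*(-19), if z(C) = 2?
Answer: 1710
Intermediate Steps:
(9*T(z(3), 2))*(-19) = (9*(-5*2))*(-19) = (9*(-10))*(-19) = -90*(-19) = 1710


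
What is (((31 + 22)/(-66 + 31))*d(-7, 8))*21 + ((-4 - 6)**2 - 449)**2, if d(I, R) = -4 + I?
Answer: 610754/5 ≈ 1.2215e+5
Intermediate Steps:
(((31 + 22)/(-66 + 31))*d(-7, 8))*21 + ((-4 - 6)**2 - 449)**2 = (((31 + 22)/(-66 + 31))*(-4 - 7))*21 + ((-4 - 6)**2 - 449)**2 = ((53/(-35))*(-11))*21 + ((-10)**2 - 449)**2 = ((53*(-1/35))*(-11))*21 + (100 - 449)**2 = -53/35*(-11)*21 + (-349)**2 = (583/35)*21 + 121801 = 1749/5 + 121801 = 610754/5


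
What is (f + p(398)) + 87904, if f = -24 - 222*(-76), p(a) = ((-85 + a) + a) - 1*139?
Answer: 105324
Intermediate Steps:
p(a) = -224 + 2*a (p(a) = (-85 + 2*a) - 139 = -224 + 2*a)
f = 16848 (f = -24 + 16872 = 16848)
(f + p(398)) + 87904 = (16848 + (-224 + 2*398)) + 87904 = (16848 + (-224 + 796)) + 87904 = (16848 + 572) + 87904 = 17420 + 87904 = 105324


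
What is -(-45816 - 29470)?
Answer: 75286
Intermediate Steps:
-(-45816 - 29470) = -1*(-75286) = 75286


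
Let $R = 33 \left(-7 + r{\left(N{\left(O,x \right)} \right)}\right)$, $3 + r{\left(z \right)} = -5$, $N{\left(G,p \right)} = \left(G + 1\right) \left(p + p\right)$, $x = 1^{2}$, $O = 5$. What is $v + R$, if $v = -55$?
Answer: $-550$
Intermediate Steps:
$x = 1$
$N{\left(G,p \right)} = 2 p \left(1 + G\right)$ ($N{\left(G,p \right)} = \left(1 + G\right) 2 p = 2 p \left(1 + G\right)$)
$r{\left(z \right)} = -8$ ($r{\left(z \right)} = -3 - 5 = -8$)
$R = -495$ ($R = 33 \left(-7 - 8\right) = 33 \left(-15\right) = -495$)
$v + R = -55 - 495 = -550$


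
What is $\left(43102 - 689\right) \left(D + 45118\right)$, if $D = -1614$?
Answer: $1845135152$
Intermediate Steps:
$\left(43102 - 689\right) \left(D + 45118\right) = \left(43102 - 689\right) \left(-1614 + 45118\right) = 42413 \cdot 43504 = 1845135152$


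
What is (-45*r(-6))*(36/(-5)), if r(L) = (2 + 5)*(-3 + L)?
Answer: -20412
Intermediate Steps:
r(L) = -21 + 7*L (r(L) = 7*(-3 + L) = -21 + 7*L)
(-45*r(-6))*(36/(-5)) = (-45*(-21 + 7*(-6)))*(36/(-5)) = (-45*(-21 - 42))*(36*(-1/5)) = -45*(-63)*(-36/5) = 2835*(-36/5) = -20412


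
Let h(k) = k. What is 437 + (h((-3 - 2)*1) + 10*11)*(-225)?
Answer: -23188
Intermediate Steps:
437 + (h((-3 - 2)*1) + 10*11)*(-225) = 437 + ((-3 - 2)*1 + 10*11)*(-225) = 437 + (-5*1 + 110)*(-225) = 437 + (-5 + 110)*(-225) = 437 + 105*(-225) = 437 - 23625 = -23188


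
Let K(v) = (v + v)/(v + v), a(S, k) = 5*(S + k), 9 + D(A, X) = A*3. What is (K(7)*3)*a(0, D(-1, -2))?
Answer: -180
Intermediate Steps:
D(A, X) = -9 + 3*A (D(A, X) = -9 + A*3 = -9 + 3*A)
a(S, k) = 5*S + 5*k
K(v) = 1 (K(v) = (2*v)/((2*v)) = (2*v)*(1/(2*v)) = 1)
(K(7)*3)*a(0, D(-1, -2)) = (1*3)*(5*0 + 5*(-9 + 3*(-1))) = 3*(0 + 5*(-9 - 3)) = 3*(0 + 5*(-12)) = 3*(0 - 60) = 3*(-60) = -180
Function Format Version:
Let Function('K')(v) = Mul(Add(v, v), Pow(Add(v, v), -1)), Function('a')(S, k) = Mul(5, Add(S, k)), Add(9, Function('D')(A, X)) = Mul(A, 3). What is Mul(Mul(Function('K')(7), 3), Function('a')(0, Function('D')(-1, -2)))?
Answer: -180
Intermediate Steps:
Function('D')(A, X) = Add(-9, Mul(3, A)) (Function('D')(A, X) = Add(-9, Mul(A, 3)) = Add(-9, Mul(3, A)))
Function('a')(S, k) = Add(Mul(5, S), Mul(5, k))
Function('K')(v) = 1 (Function('K')(v) = Mul(Mul(2, v), Pow(Mul(2, v), -1)) = Mul(Mul(2, v), Mul(Rational(1, 2), Pow(v, -1))) = 1)
Mul(Mul(Function('K')(7), 3), Function('a')(0, Function('D')(-1, -2))) = Mul(Mul(1, 3), Add(Mul(5, 0), Mul(5, Add(-9, Mul(3, -1))))) = Mul(3, Add(0, Mul(5, Add(-9, -3)))) = Mul(3, Add(0, Mul(5, -12))) = Mul(3, Add(0, -60)) = Mul(3, -60) = -180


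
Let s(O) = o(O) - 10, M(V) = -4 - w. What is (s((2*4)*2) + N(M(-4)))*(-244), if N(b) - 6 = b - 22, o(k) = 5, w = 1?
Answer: 6344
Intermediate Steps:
M(V) = -5 (M(V) = -4 - 1*1 = -4 - 1 = -5)
s(O) = -5 (s(O) = 5 - 10 = -5)
N(b) = -16 + b (N(b) = 6 + (b - 22) = 6 + (-22 + b) = -16 + b)
(s((2*4)*2) + N(M(-4)))*(-244) = (-5 + (-16 - 5))*(-244) = (-5 - 21)*(-244) = -26*(-244) = 6344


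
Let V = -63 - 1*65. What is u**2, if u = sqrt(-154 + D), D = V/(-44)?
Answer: -1662/11 ≈ -151.09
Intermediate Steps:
V = -128 (V = -63 - 65 = -128)
D = 32/11 (D = -128/(-44) = -128*(-1/44) = 32/11 ≈ 2.9091)
u = I*sqrt(18282)/11 (u = sqrt(-154 + 32/11) = sqrt(-1662/11) = I*sqrt(18282)/11 ≈ 12.292*I)
u**2 = (I*sqrt(18282)/11)**2 = -1662/11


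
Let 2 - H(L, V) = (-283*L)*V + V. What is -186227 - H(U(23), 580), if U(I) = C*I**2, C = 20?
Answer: -1736786849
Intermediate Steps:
U(I) = 20*I**2
H(L, V) = 2 - V + 283*L*V (H(L, V) = 2 - ((-283*L)*V + V) = 2 - (-283*L*V + V) = 2 - (V - 283*L*V) = 2 + (-V + 283*L*V) = 2 - V + 283*L*V)
-186227 - H(U(23), 580) = -186227 - (2 - 1*580 + 283*(20*23**2)*580) = -186227 - (2 - 580 + 283*(20*529)*580) = -186227 - (2 - 580 + 283*10580*580) = -186227 - (2 - 580 + 1736601200) = -186227 - 1*1736600622 = -186227 - 1736600622 = -1736786849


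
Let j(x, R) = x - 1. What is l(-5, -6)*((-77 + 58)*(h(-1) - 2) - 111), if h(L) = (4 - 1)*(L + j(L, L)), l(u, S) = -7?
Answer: -686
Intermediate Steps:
j(x, R) = -1 + x
h(L) = -3 + 6*L (h(L) = (4 - 1)*(L + (-1 + L)) = 3*(-1 + 2*L) = -3 + 6*L)
l(-5, -6)*((-77 + 58)*(h(-1) - 2) - 111) = -7*((-77 + 58)*((-3 + 6*(-1)) - 2) - 111) = -7*(-19*((-3 - 6) - 2) - 111) = -7*(-19*(-9 - 2) - 111) = -7*(-19*(-11) - 111) = -7*(209 - 111) = -7*98 = -686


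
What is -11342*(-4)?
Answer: 45368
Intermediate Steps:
-11342*(-4) = -1*(-45368) = 45368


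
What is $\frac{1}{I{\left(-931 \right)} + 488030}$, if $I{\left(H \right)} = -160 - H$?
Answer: $\frac{1}{488801} \approx 2.0458 \cdot 10^{-6}$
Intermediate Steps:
$\frac{1}{I{\left(-931 \right)} + 488030} = \frac{1}{\left(-160 - -931\right) + 488030} = \frac{1}{\left(-160 + 931\right) + 488030} = \frac{1}{771 + 488030} = \frac{1}{488801}$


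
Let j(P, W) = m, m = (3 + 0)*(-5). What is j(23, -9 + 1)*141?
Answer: -2115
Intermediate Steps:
m = -15 (m = 3*(-5) = -15)
j(P, W) = -15
j(23, -9 + 1)*141 = -15*141 = -2115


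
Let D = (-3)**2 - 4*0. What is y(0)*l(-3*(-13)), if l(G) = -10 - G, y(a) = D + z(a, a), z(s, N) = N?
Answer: -441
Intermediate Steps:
D = 9 (D = 9 + 0 = 9)
y(a) = 9 + a
y(0)*l(-3*(-13)) = (9 + 0)*(-10 - (-3)*(-13)) = 9*(-10 - 1*39) = 9*(-10 - 39) = 9*(-49) = -441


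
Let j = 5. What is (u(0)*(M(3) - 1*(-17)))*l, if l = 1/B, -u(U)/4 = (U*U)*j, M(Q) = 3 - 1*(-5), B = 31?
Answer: 0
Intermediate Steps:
M(Q) = 8 (M(Q) = 3 + 5 = 8)
u(U) = -20*U**2 (u(U) = -4*U*U*5 = -4*U**2*5 = -20*U**2)
l = 1/31 ≈ 0.032258
(u(0)*(M(3) - 1*(-17)))*l = ((-20*0**2)*(8 - 1*(-17)))*(1/31) = ((-20*0)*(8 + 17))*(1/31) = (0*25)*(1/31) = 0*(1/31) = 0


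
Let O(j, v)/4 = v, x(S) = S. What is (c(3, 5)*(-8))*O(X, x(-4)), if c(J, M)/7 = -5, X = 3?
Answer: -4480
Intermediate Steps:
O(j, v) = 4*v
c(J, M) = -35 (c(J, M) = 7*(-5) = -35)
(c(3, 5)*(-8))*O(X, x(-4)) = (-35*(-8))*(4*(-4)) = 280*(-16) = -4480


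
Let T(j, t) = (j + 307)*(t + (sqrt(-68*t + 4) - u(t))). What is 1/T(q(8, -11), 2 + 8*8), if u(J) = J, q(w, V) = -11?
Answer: -I*sqrt(1121)/663632 ≈ -5.0452e-5*I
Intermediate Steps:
T(j, t) = sqrt(4 - 68*t)*(307 + j) (T(j, t) = (j + 307)*(t + (sqrt(-68*t + 4) - t)) = (307 + j)*(t + (sqrt(4 - 68*t) - t)) = (307 + j)*sqrt(4 - 68*t) = sqrt(4 - 68*t)*(307 + j))
1/T(q(8, -11), 2 + 8*8) = 1/(2*sqrt(1 - 17*(2 + 8*8))*(307 - 11)) = 1/(2*sqrt(1 - 17*(2 + 64))*296) = 1/(2*sqrt(1 - 17*66)*296) = 1/(2*sqrt(1 - 1122)*296) = 1/(2*sqrt(-1121)*296) = 1/(2*(I*sqrt(1121))*296) = 1/(592*I*sqrt(1121)) = -I*sqrt(1121)/663632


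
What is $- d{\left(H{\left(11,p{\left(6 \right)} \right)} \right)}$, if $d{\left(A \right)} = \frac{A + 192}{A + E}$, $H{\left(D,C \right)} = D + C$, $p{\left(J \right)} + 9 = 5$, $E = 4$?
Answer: $- \frac{199}{11} \approx -18.091$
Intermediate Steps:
$p{\left(J \right)} = -4$ ($p{\left(J \right)} = -9 + 5 = -4$)
$H{\left(D,C \right)} = C + D$
$d{\left(A \right)} = \frac{192 + A}{4 + A}$ ($d{\left(A \right)} = \frac{A + 192}{A + 4} = \frac{192 + A}{4 + A}$)
$- d{\left(H{\left(11,p{\left(6 \right)} \right)} \right)} = - \frac{192 + \left(-4 + 11\right)}{4 + \left(-4 + 11\right)} = - \frac{192 + 7}{4 + 7} = - \frac{199}{11}$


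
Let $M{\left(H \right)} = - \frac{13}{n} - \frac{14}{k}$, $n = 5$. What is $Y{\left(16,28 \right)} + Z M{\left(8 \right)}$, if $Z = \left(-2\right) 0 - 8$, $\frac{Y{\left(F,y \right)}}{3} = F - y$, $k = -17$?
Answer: $- \frac{1852}{85} \approx -21.788$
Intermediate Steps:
$Y{\left(F,y \right)} = - 3 y + 3 F$ ($Y{\left(F,y \right)} = 3 \left(F - y\right) = - 3 y + 3 F$)
$M{\left(H \right)} = - \frac{151}{85}$ ($M{\left(H \right)} = - \frac{13}{5} - \frac{14}{-17} = \left(-13\right) \frac{1}{5} - - \frac{14}{17} = - \frac{13}{5} + \frac{14}{17} = - \frac{151}{85}$)
$Z = -8$ ($Z = 0 - 8 = -8$)
$Y{\left(16,28 \right)} + Z M{\left(8 \right)} = \left(\left(-3\right) 28 + 3 \cdot 16\right) - - \frac{1208}{85} = \left(-84 + 48\right) + \frac{1208}{85} = -36 + \frac{1208}{85} = - \frac{1852}{85}$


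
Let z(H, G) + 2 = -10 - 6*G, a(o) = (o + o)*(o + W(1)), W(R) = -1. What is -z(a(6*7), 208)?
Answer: 1260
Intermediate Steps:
a(o) = 2*o*(-1 + o) (a(o) = (o + o)*(o - 1) = (2*o)*(-1 + o) = 2*o*(-1 + o))
z(H, G) = -12 - 6*G (z(H, G) = -2 + (-10 - 6*G) = -12 - 6*G)
-z(a(6*7), 208) = -(-12 - 6*208) = -(-12 - 1248) = -1*(-1260) = 1260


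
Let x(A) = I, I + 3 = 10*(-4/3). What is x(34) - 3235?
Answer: -9754/3 ≈ -3251.3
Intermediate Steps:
I = -49/3 (I = -3 + 10*(-4/3) = -3 - 40/3 = -49/3 ≈ -16.333)
x(A) = -49/3
x(34) - 3235 = -49/3 - 3235 = -9754/3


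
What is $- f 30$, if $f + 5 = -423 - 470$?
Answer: $26940$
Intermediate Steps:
$f = -898$ ($f = -5 - 893 = -898$)
$- f 30 = - \left(-898\right) 30 = \left(-1\right) \left(-26940\right) = 26940$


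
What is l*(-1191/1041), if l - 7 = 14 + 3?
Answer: -9528/347 ≈ -27.458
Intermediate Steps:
l = 24 (l = 7 + (14 + 3) = 7 + 17 = 24)
l*(-1191/1041) = 24*(-1191/1041) = 24*(-1191*1/1041) = 24*(-397/347) = -9528/347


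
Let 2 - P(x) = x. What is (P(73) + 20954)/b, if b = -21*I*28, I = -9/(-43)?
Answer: -299323/1764 ≈ -169.68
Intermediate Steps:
I = 9/43 (I = -9*(-1/43) = 9/43 ≈ 0.20930)
P(x) = 2 - x
b = -5292/43 (b = -21*9/43*28 = -189/43*28 = -5292/43 ≈ -123.07)
(P(73) + 20954)/b = ((2 - 1*73) + 20954)/(-5292/43) = ((2 - 73) + 20954)*(-43/5292) = (-71 + 20954)*(-43/5292) = 20883*(-43/5292) = -299323/1764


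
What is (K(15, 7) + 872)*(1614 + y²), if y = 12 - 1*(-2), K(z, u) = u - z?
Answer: 1563840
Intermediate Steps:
y = 14 (y = 12 + 2 = 14)
(K(15, 7) + 872)*(1614 + y²) = ((7 - 1*15) + 872)*(1614 + 14²) = ((7 - 15) + 872)*(1614 + 196) = (-8 + 872)*1810 = 864*1810 = 1563840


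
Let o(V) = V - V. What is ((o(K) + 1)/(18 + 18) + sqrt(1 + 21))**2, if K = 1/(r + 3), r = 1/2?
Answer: 28513/1296 + sqrt(22)/18 ≈ 22.261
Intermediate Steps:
r = 1/2 (r = 1*(1/2) = 1/2 ≈ 0.50000)
K = 2/7 (K = 1/(1/2 + 3) = 1/(7/2) = 2/7 ≈ 0.28571)
o(V) = 0
((o(K) + 1)/(18 + 18) + sqrt(1 + 21))**2 = ((0 + 1)/(18 + 18) + sqrt(1 + 21))**2 = (1/36 + sqrt(22))**2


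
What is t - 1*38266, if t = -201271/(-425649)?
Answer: -2326811909/60807 ≈ -38266.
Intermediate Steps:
t = 28753/60807 (t = -201271*(-1/425649) = 28753/60807 ≈ 0.47286)
t - 1*38266 = 28753/60807 - 1*38266 = 28753/60807 - 38266 = -2326811909/60807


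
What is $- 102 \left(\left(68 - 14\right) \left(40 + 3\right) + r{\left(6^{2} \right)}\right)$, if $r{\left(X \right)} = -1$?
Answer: $-236742$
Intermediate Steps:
$- 102 \left(\left(68 - 14\right) \left(40 + 3\right) + r{\left(6^{2} \right)}\right) = - 102 \left(\left(68 - 14\right) \left(40 + 3\right) - 1\right) = - 102 \left(54 \cdot 43 - 1\right) = - 102 \left(2322 - 1\right) = \left(-102\right) 2321 = -236742$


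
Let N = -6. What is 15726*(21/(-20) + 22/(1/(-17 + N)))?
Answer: -79738683/10 ≈ -7.9739e+6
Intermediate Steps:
15726*(21/(-20) + 22/(1/(-17 + N))) = 15726*(21/(-20) + 22/(1/(-17 - 6))) = 15726*(21*(-1/20) + 22/(1/(-23))) = 15726*(-21/20 + 22/(-1/23)) = 15726*(-21/20 + 22*(-23)) = 15726*(-21/20 - 506) = 15726*(-10141/20) = -79738683/10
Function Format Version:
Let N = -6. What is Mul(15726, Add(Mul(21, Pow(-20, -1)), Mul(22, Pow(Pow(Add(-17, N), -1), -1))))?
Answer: Rational(-79738683, 10) ≈ -7.9739e+6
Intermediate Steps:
Mul(15726, Add(Mul(21, Pow(-20, -1)), Mul(22, Pow(Pow(Add(-17, N), -1), -1)))) = Mul(15726, Add(Mul(21, Pow(-20, -1)), Mul(22, Pow(Pow(Add(-17, -6), -1), -1)))) = Mul(15726, Add(Mul(21, Rational(-1, 20)), Mul(22, Pow(Pow(-23, -1), -1)))) = Mul(15726, Add(Rational(-21, 20), Mul(22, Pow(Rational(-1, 23), -1)))) = Mul(15726, Add(Rational(-21, 20), Mul(22, -23))) = Mul(15726, Add(Rational(-21, 20), -506)) = Mul(15726, Rational(-10141, 20)) = Rational(-79738683, 10)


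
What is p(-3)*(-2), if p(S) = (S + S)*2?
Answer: 24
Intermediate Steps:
p(S) = 4*S (p(S) = (2*S)*2 = 4*S)
p(-3)*(-2) = (4*(-3))*(-2) = -12*(-2) = 24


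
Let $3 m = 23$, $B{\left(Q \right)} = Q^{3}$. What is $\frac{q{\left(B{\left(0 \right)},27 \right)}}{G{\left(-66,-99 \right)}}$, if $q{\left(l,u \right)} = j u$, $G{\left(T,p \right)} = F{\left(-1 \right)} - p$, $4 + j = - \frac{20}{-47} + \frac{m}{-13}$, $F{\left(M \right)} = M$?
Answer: $- \frac{68697}{59878} \approx -1.1473$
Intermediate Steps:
$m = \frac{23}{3}$ ($m = \frac{1}{3} \cdot 23 = \frac{23}{3} \approx 7.6667$)
$j = - \frac{7633}{1833}$ ($j = -4 + \left(- \frac{20}{-47} + \frac{23}{3 \left(-13\right)}\right) = -4 + \left(\left(-20\right) \left(- \frac{1}{47}\right) + \frac{23}{3} \left(- \frac{1}{13}\right)\right) = -4 + \left(\frac{20}{47} - \frac{23}{39}\right) = -4 - \frac{301}{1833} = - \frac{7633}{1833} \approx -4.1642$)
$G{\left(T,p \right)} = -1 - p$
$q{\left(l,u \right)} = - \frac{7633 u}{1833}$
$\frac{q{\left(B{\left(0 \right)},27 \right)}}{G{\left(-66,-99 \right)}} = \frac{\left(- \frac{7633}{1833}\right) 27}{-1 - -99} = - \frac{68697}{611 \left(-1 + 99\right)} = - \frac{68697}{611 \cdot 98} = \left(- \frac{68697}{611}\right) \frac{1}{98} = - \frac{68697}{59878}$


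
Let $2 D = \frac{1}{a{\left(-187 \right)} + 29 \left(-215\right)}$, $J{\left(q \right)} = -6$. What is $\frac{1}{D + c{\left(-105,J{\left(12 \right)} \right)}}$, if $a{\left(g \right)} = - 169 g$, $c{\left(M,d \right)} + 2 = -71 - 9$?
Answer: $- \frac{50736}{4160351} \approx -0.012195$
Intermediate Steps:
$c{\left(M,d \right)} = -82$ ($c{\left(M,d \right)} = -2 - 80 = -82$)
$D = \frac{1}{50736}$ ($D = \frac{1}{2 \left(\left(-169\right) \left(-187\right) + 29 \left(-215\right)\right)} = \frac{1}{2 \left(31603 - 6235\right)} = \frac{1}{2 \cdot 25368} = \frac{1}{2} \cdot \frac{1}{25368} = \frac{1}{50736} \approx 1.971 \cdot 10^{-5}$)
$\frac{1}{D + c{\left(-105,J{\left(12 \right)} \right)}} = \frac{1}{\frac{1}{50736} - 82} = \frac{1}{- \frac{4160351}{50736}} = - \frac{50736}{4160351}$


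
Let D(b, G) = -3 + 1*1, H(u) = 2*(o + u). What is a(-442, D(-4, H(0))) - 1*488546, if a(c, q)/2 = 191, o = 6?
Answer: -488164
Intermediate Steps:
H(u) = 12 + 2*u (H(u) = 2*(6 + u) = 12 + 2*u)
D(b, G) = -2 (D(b, G) = -3 + 1 = -2)
a(c, q) = 382 (a(c, q) = 2*191 = 382)
a(-442, D(-4, H(0))) - 1*488546 = 382 - 1*488546 = 382 - 488546 = -488164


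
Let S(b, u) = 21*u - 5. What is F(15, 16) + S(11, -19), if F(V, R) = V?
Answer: -389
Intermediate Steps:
S(b, u) = -5 + 21*u
F(15, 16) + S(11, -19) = 15 + (-5 + 21*(-19)) = 15 + (-5 - 399) = 15 - 404 = -389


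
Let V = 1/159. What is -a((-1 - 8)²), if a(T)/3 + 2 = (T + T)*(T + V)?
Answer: -2086242/53 ≈ -39363.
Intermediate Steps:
V = 1/159 ≈ 0.0062893
a(T) = -6 + 6*T*(1/159 + T) (a(T) = -6 + 3*((T + T)*(T + 1/159)) = -6 + 3*((2*T)*(1/159 + T)) = -6 + 3*(2*T*(1/159 + T)) = -6 + 6*T*(1/159 + T))
-a((-1 - 8)²) = -(-6 + 6*((-1 - 8)²)² + 2*(-1 - 8)²/53) = -(-6 + 6*((-9)²)² + (2/53)*(-9)²) = -(-6 + 6*81² + (2/53)*81) = -(-6 + 6*6561 + 162/53) = -(-6 + 39366 + 162/53) = -1*2086242/53 = -2086242/53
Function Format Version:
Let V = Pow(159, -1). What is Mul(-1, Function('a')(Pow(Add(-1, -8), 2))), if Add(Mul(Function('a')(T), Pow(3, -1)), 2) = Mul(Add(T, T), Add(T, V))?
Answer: Rational(-2086242, 53) ≈ -39363.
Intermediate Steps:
V = Rational(1, 159) ≈ 0.0062893
Function('a')(T) = Add(-6, Mul(6, T, Add(Rational(1, 159), T))) (Function('a')(T) = Add(-6, Mul(3, Mul(Add(T, T), Add(T, Rational(1, 159))))) = Add(-6, Mul(3, Mul(Mul(2, T), Add(Rational(1, 159), T)))) = Add(-6, Mul(3, Mul(2, T, Add(Rational(1, 159), T)))) = Add(-6, Mul(6, T, Add(Rational(1, 159), T))))
Mul(-1, Function('a')(Pow(Add(-1, -8), 2))) = Mul(-1, Add(-6, Mul(6, Pow(Pow(Add(-1, -8), 2), 2)), Mul(Rational(2, 53), Pow(Add(-1, -8), 2)))) = Mul(-1, Add(-6, Mul(6, Pow(Pow(-9, 2), 2)), Mul(Rational(2, 53), Pow(-9, 2)))) = Mul(-1, Add(-6, Mul(6, Pow(81, 2)), Mul(Rational(2, 53), 81))) = Mul(-1, Add(-6, Mul(6, 6561), Rational(162, 53))) = Mul(-1, Add(-6, 39366, Rational(162, 53))) = Mul(-1, Rational(2086242, 53)) = Rational(-2086242, 53)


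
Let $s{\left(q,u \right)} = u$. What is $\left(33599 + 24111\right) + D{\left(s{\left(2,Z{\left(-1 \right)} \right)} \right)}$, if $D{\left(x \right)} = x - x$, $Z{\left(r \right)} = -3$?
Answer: $57710$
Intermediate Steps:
$D{\left(x \right)} = 0$
$\left(33599 + 24111\right) + D{\left(s{\left(2,Z{\left(-1 \right)} \right)} \right)} = \left(33599 + 24111\right) + 0 = 57710 + 0 = 57710$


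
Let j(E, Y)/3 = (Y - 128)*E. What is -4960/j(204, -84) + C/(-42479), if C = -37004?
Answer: 313233926/344462211 ≈ 0.90934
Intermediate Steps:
j(E, Y) = 3*E*(-128 + Y) (j(E, Y) = 3*((Y - 128)*E) = 3*((-128 + Y)*E) = 3*(E*(-128 + Y)) = 3*E*(-128 + Y))
-4960/j(204, -84) + C/(-42479) = -4960*1/(612*(-128 - 84)) - 37004/(-42479) = -4960/(3*204*(-212)) - 37004*(-1/42479) = -4960/(-129744) + 37004/42479 = -4960*(-1/129744) + 37004/42479 = 310/8109 + 37004/42479 = 313233926/344462211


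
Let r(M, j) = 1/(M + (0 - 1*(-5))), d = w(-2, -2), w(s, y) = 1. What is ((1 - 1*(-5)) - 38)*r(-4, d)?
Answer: -32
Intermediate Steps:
d = 1
r(M, j) = 1/(5 + M) (r(M, j) = 1/(M + (0 + 5)) = 1/(M + 5) = 1/(5 + M))
((1 - 1*(-5)) - 38)*r(-4, d) = ((1 - 1*(-5)) - 38)/(5 - 4) = ((1 + 5) - 38)/1 = (6 - 38)*1 = -32*1 = -32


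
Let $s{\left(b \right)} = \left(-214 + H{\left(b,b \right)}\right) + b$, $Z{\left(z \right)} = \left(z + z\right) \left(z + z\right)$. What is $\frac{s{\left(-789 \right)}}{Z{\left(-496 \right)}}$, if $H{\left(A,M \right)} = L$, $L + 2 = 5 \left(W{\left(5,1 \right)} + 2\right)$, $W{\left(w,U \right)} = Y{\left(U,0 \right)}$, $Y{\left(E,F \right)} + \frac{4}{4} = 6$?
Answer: $- \frac{485}{492032} \approx -0.00098571$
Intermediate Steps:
$Y{\left(E,F \right)} = 5$ ($Y{\left(E,F \right)} = -1 + 6 = 5$)
$W{\left(w,U \right)} = 5$
$L = 33$ ($L = -2 + 5 \left(5 + 2\right) = -2 + 5 \cdot 7 = -2 + 35 = 33$)
$H{\left(A,M \right)} = 33$
$Z{\left(z \right)} = 4 z^{2}$ ($Z{\left(z \right)} = 2 z 2 z = 4 z^{2}$)
$s{\left(b \right)} = -181 + b$ ($s{\left(b \right)} = \left(-214 + 33\right) + b = -181 + b$)
$\frac{s{\left(-789 \right)}}{Z{\left(-496 \right)}} = \frac{-181 - 789}{4 \left(-496\right)^{2}} = - \frac{970}{4 \cdot 246016} = - \frac{970}{984064} = \left(-970\right) \frac{1}{984064} = - \frac{485}{492032}$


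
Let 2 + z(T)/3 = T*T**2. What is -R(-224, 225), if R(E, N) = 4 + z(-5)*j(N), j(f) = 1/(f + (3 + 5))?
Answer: -551/233 ≈ -2.3648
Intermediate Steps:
z(T) = -6 + 3*T**3 (z(T) = -6 + 3*(T*T**2) = -6 + 3*T**3)
j(f) = 1/(8 + f) (j(f) = 1/(f + 8) = 1/(8 + f))
R(E, N) = 4 - 381/(8 + N) (R(E, N) = 4 + (-6 + 3*(-5)**3)/(8 + N) = 4 + (-6 + 3*(-125))/(8 + N) = 4 + (-6 - 375)/(8 + N) = 4 - 381/(8 + N))
-R(-224, 225) = -(-349 + 4*225)/(8 + 225) = -(-349 + 900)/233 = -551/233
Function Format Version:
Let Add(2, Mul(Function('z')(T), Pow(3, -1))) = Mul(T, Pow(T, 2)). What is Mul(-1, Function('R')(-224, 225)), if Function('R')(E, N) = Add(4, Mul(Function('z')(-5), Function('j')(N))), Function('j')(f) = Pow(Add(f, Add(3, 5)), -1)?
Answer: Rational(-551, 233) ≈ -2.3648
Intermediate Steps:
Function('z')(T) = Add(-6, Mul(3, Pow(T, 3))) (Function('z')(T) = Add(-6, Mul(3, Mul(T, Pow(T, 2)))) = Add(-6, Mul(3, Pow(T, 3))))
Function('j')(f) = Pow(Add(8, f), -1) (Function('j')(f) = Pow(Add(f, 8), -1) = Pow(Add(8, f), -1))
Function('R')(E, N) = Add(4, Mul(-381, Pow(Add(8, N), -1))) (Function('R')(E, N) = Add(4, Mul(Add(-6, Mul(3, Pow(-5, 3))), Pow(Add(8, N), -1))) = Add(4, Mul(Add(-6, Mul(3, -125)), Pow(Add(8, N), -1))) = Add(4, Mul(Add(-6, -375), Pow(Add(8, N), -1))) = Add(4, Mul(-381, Pow(Add(8, N), -1))))
Mul(-1, Function('R')(-224, 225)) = Mul(-1, Mul(Pow(Add(8, 225), -1), Add(-349, Mul(4, 225)))) = Mul(-1, Mul(Pow(233, -1), Add(-349, 900))) = Mul(-1, Mul(Rational(1, 233), 551)) = Mul(-1, Rational(551, 233)) = Rational(-551, 233)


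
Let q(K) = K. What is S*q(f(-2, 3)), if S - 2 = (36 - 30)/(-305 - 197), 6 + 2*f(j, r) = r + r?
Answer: 0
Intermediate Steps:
f(j, r) = -3 + r (f(j, r) = -3 + (r + r)/2 = -3 + (2*r)/2 = -3 + r)
S = 499/251 (S = 2 + (36 - 30)/(-305 - 197) = 2 + 6/(-502) = 2 + 6*(-1/502) = 2 - 3/251 = 499/251 ≈ 1.9880)
S*q(f(-2, 3)) = 499*(-3 + 3)/251 = (499/251)*0 = 0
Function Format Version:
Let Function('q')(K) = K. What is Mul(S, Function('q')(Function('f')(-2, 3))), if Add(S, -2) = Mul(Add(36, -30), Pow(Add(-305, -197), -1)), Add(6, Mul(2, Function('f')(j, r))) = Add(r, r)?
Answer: 0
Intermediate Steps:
Function('f')(j, r) = Add(-3, r) (Function('f')(j, r) = Add(-3, Mul(Rational(1, 2), Add(r, r))) = Add(-3, Mul(Rational(1, 2), Mul(2, r))) = Add(-3, r))
S = Rational(499, 251) (S = Add(2, Mul(Add(36, -30), Pow(Add(-305, -197), -1))) = Add(2, Mul(6, Pow(-502, -1))) = Add(2, Mul(6, Rational(-1, 502))) = Add(2, Rational(-3, 251)) = Rational(499, 251) ≈ 1.9880)
Mul(S, Function('q')(Function('f')(-2, 3))) = Mul(Rational(499, 251), Add(-3, 3)) = Mul(Rational(499, 251), 0) = 0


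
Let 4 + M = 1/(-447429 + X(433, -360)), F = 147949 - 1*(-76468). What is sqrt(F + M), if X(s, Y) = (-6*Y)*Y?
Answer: 4*sqrt(21048481428509769)/1225029 ≈ 473.72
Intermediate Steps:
X(s, Y) = -6*Y**2
F = 224417 (F = 147949 + 76468 = 224417)
M = -4900117/1225029 (M = -4 + 1/(-447429 - 6*(-360)**2) = -4 + 1/(-447429 - 6*129600) = -4 + 1/(-447429 - 777600) = -4 + 1/(-1225029) = -4 - 1/1225029 = -4900117/1225029 ≈ -4.0000)
sqrt(F + M) = sqrt(224417 - 4900117/1225029) = sqrt(274912432976/1225029) = 4*sqrt(21048481428509769)/1225029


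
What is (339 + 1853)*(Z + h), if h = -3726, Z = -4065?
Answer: -17077872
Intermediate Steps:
(339 + 1853)*(Z + h) = (339 + 1853)*(-4065 - 3726) = 2192*(-7791) = -17077872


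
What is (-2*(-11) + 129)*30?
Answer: 4530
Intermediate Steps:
(-2*(-11) + 129)*30 = (22 + 129)*30 = 151*30 = 4530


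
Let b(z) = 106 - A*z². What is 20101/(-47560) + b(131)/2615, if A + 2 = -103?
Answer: 17130215809/24873880 ≈ 688.68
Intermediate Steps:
A = -105 (A = -2 - 103 = -105)
b(z) = 106 + 105*z² (b(z) = 106 - (-105)*z² = 106 + 105*z²)
20101/(-47560) + b(131)/2615 = 20101/(-47560) + (106 + 105*131²)/2615 = 20101*(-1/47560) + (106 + 105*17161)*(1/2615) = -20101/47560 + (106 + 1801905)*(1/2615) = -20101/47560 + 1802011*(1/2615) = -20101/47560 + 1802011/2615 = 17130215809/24873880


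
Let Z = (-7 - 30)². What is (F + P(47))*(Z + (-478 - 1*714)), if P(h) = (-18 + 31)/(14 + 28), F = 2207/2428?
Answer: 3665611/16996 ≈ 215.67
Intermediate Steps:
F = 2207/2428 (F = 2207*(1/2428) = 2207/2428 ≈ 0.90898)
P(h) = 13/42
Z = 1369 (Z = (-37)² = 1369)
(F + P(47))*(Z + (-478 - 1*714)) = (2207/2428 + 13/42)*(1369 + (-478 - 1*714)) = 62129*(1369 + (-478 - 714))/50988 = 62129*(1369 - 1192)/50988 = (62129/50988)*177 = 3665611/16996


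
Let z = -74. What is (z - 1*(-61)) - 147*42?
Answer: -6187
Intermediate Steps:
(z - 1*(-61)) - 147*42 = (-74 - 1*(-61)) - 147*42 = (-74 + 61) - 6174 = -13 - 6174 = -6187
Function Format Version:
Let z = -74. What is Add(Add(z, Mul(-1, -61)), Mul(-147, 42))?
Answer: -6187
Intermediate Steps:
Add(Add(z, Mul(-1, -61)), Mul(-147, 42)) = Add(Add(-74, Mul(-1, -61)), Mul(-147, 42)) = Add(Add(-74, 61), -6174) = Add(-13, -6174) = -6187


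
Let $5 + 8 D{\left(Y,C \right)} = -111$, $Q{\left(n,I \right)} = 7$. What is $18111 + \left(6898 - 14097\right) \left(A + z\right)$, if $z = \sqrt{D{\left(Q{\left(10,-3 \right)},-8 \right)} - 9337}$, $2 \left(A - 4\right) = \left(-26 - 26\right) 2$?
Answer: $363663 - \frac{7199 i \sqrt{37406}}{2} \approx 3.6366 \cdot 10^{5} - 6.9617 \cdot 10^{5} i$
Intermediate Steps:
$A = -48$ ($A = 4 + \frac{\left(-26 - 26\right) 2}{2} = 4 + \frac{\left(-52\right) 2}{2} = 4 + \frac{1}{2} \left(-104\right) = 4 - 52 = -48$)
$D{\left(Y,C \right)} = - \frac{29}{2}$ ($D{\left(Y,C \right)} = - \frac{5}{8} + \frac{1}{8} \left(-111\right) = - \frac{5}{8} - \frac{111}{8} = - \frac{29}{2}$)
$z = \frac{i \sqrt{37406}}{2}$ ($z = \sqrt{- \frac{29}{2} - 9337} = \sqrt{- \frac{18703}{2}} = \frac{i \sqrt{37406}}{2} \approx 96.703 i$)
$18111 + \left(6898 - 14097\right) \left(A + z\right) = 18111 + \left(6898 - 14097\right) \left(-48 + \frac{i \sqrt{37406}}{2}\right) = 18111 - 7199 \left(-48 + \frac{i \sqrt{37406}}{2}\right) = 18111 + \left(345552 - \frac{7199 i \sqrt{37406}}{2}\right) = 363663 - \frac{7199 i \sqrt{37406}}{2}$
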